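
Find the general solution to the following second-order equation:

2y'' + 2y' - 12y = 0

Characteristic equation: 2r² + 2r - 12 = 0
Divide by 2: r² + r - 6 = 0
Roots: r = 2, -3 (distinct real)
General solution: y = C₁e^(2x) + C₂e^(-3x)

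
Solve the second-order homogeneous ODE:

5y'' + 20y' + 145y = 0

Characteristic equation: 5r² + 20r + 145 = 0
Divide by 5: r² + 4r + 29 = 0
Roots: r = -2 ± 5i (complex conjugates)
General solution: y = e^(-2x)(C₁cos(5x) + C₂sin(5x))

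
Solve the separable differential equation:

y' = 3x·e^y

Separating variables and integrating:
-e^(-y) = 3x²/2 + C

General solution: y = -ln(C - 3x²/2)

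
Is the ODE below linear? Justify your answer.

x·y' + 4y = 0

Yes. Linear (y and its derivatives appear to the first power only, no products of y terms)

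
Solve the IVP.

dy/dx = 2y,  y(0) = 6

General solution: y = Ce^(2x)
Applying IC y(0) = 6:
Particular solution: y = 6e^(2x)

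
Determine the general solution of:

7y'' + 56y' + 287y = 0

Characteristic equation: 7r² + 56r + 287 = 0
Divide by 7: r² + 8r + 41 = 0
Roots: r = -4 ± 5i (complex conjugates)
General solution: y = e^(-4x)(C₁cos(5x) + C₂sin(5x))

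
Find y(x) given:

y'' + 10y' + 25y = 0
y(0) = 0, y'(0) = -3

General solution: y = (C₁ + C₂x)e^(-5x)
Repeated root r = -5
Applying ICs: C₁ = 0, C₂ = -3
Particular solution: y = -3xe^(-5x)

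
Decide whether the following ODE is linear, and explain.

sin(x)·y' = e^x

Linear (y and its derivatives appear to the first power only, no products of y terms)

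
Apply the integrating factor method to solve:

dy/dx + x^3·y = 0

Using integrating factor method:

General solution: y = Ce^(-x^4/4)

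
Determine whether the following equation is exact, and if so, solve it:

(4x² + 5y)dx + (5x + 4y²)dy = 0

Verify exactness: ∂M/∂y = ∂N/∂x ✓
Find F(x,y) such that ∂F/∂x = M, ∂F/∂y = N
Solution: 4x³/3 + 5xy + 4y³/3 = C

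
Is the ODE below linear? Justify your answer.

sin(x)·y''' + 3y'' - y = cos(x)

Yes. Linear (y and its derivatives appear to the first power only, no products of y terms)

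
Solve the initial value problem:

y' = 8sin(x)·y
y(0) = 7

General solution: y = Ce^(-8cos(x))
Applying IC y(0) = 7:
Particular solution: y = 7e^(8(1-cos(x)))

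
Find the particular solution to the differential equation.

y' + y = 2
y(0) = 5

General solution: y = 2 + Ce^(-x)
Applying y(0) = 5: C = 5 - 2 = 3
Particular solution: y = 2 + 3e^(-x)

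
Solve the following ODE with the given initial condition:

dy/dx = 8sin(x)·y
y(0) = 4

General solution: y = Ce^(-8cos(x))
Applying IC y(0) = 4:
Particular solution: y = 4e^(8(1-cos(x)))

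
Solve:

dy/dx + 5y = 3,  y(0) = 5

General solution: y = 3/5 + Ce^(-5x)
Applying y(0) = 5: C = 5 - 3/5 = 22/5
Particular solution: y = 3/5 + (22/5)e^(-5x)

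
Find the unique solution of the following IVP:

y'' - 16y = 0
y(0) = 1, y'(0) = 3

General solution: y = C₁e^(4x) + C₂e^(-4x)
Applying ICs: C₁ = 7/8, C₂ = 1/8
Particular solution: y = (7/8)e^(4x) + (1/8)e^(-4x)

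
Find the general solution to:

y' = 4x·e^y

Separating variables and integrating:
-e^(-y) = 2x² + C

General solution: y = -ln(C - 2x²)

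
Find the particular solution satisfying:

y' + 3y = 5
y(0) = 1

General solution: y = 5/3 + Ce^(-3x)
Applying y(0) = 1: C = 1 - 5/3 = -2/3
Particular solution: y = 5/3 - (2/3)e^(-3x)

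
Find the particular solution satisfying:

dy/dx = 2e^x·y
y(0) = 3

General solution: y = Ce^(2e^x)
Applying IC y(0) = 3:
Particular solution: y = 3e^(2(e^x - 1))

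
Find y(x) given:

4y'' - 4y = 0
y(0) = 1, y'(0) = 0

General solution: y = C₁e^x + C₂e^(-x)
Applying ICs: C₁ = 1/2, C₂ = 1/2
Particular solution: y = (1/2)e^x + (1/2)e^(-x)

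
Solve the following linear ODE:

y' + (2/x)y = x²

Using integrating factor method:

General solution: y = (1/5)x^3 + Cx^(-2)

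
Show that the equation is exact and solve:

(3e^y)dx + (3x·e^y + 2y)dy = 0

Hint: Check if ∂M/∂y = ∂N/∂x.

Verify exactness: ∂M/∂y = ∂N/∂x ✓
Find F(x,y) such that ∂F/∂x = M, ∂F/∂y = N
Solution: 3x·e^y + y² = C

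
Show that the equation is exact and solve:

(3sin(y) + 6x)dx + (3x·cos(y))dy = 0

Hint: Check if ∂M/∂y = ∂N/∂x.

Verify exactness: ∂M/∂y = ∂N/∂x ✓
Find F(x,y) such that ∂F/∂x = M, ∂F/∂y = N
Solution: 3x·sin(y) + 3x² = C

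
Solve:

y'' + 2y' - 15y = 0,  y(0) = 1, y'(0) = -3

General solution: y = C₁e^(3x) + C₂e^(-5x)
Applying ICs: C₁ = 1/4, C₂ = 3/4
Particular solution: y = (1/4)e^(3x) + (3/4)e^(-5x)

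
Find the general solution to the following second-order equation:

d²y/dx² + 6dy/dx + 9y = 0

Characteristic equation: r² + 6r + 9 = 0
Factored: (r + 3)² = 0
Repeated root: r = -3
General solution: y = (C₁ + C₂x)e^(-3x)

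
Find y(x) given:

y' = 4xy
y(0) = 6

General solution: y = Ce^(2x²)
Applying IC y(0) = 6:
Particular solution: y = 6e^(2x²)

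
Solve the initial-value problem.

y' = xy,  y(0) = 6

General solution: y = Ce^(x²/2)
Applying IC y(0) = 6:
Particular solution: y = 6e^(x²/2)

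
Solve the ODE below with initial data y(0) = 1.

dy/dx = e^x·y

General solution: y = Ce^(e^x)
Applying IC y(0) = 1:
Particular solution: y = e^(e^x - 1)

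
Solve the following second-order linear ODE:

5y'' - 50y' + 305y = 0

Characteristic equation: 5r² - 50r + 305 = 0
Divide by 5: r² - 10r + 61 = 0
Roots: r = 5 ± 6i (complex conjugates)
General solution: y = e^(5x)(C₁cos(6x) + C₂sin(6x))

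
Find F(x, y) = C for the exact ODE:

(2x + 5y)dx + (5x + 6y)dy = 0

Verify exactness: ∂M/∂y = ∂N/∂x ✓
Find F(x,y) such that ∂F/∂x = M, ∂F/∂y = N
Solution: x² + 5xy + 3y² = C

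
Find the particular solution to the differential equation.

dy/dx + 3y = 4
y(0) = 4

General solution: y = 4/3 + Ce^(-3x)
Applying y(0) = 4: C = 4 - 4/3 = 8/3
Particular solution: y = 4/3 + (8/3)e^(-3x)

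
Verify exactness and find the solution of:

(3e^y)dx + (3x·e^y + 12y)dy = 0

Verify exactness: ∂M/∂y = ∂N/∂x ✓
Find F(x,y) such that ∂F/∂x = M, ∂F/∂y = N
Solution: 3x·e^y + 6y² = C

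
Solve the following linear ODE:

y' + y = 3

Using integrating factor method:

General solution: y = 3 + Ce^(-x)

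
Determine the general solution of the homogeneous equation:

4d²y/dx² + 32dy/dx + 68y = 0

Characteristic equation: 4r² + 32r + 68 = 0
Divide by 4: r² + 8r + 17 = 0
Roots: r = -4 ± i (complex conjugates)
General solution: y = e^(-4x)(C₁cos(x) + C₂sin(x))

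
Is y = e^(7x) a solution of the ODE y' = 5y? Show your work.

Verification:
y = e^(7x)
y' = 7e^(7x)
But 5y = 5e^(7x)
y' ≠ 5y — the derivative does not match

No, it is not a solution.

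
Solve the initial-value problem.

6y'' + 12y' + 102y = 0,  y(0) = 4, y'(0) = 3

General solution: y = e^(-x)(C₁cos(4x) + C₂sin(4x))
Complex roots r = -1 ± 4i
Applying ICs: C₁ = 4, C₂ = 7/4
Particular solution: y = e^(-x)(4cos(4x) + (7/4)sin(4x))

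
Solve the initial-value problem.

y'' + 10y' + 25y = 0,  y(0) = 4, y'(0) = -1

General solution: y = (C₁ + C₂x)e^(-5x)
Repeated root r = -5
Applying ICs: C₁ = 4, C₂ = 19
Particular solution: y = (4 + 19x)e^(-5x)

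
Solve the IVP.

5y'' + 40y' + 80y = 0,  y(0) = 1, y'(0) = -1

General solution: y = (C₁ + C₂x)e^(-4x)
Repeated root r = -4
Applying ICs: C₁ = 1, C₂ = 3
Particular solution: y = (1 + 3x)e^(-4x)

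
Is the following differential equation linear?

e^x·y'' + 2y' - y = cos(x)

Yes. Linear (y and its derivatives appear to the first power only, no products of y terms)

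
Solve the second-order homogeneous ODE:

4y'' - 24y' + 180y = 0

Characteristic equation: 4r² - 24r + 180 = 0
Divide by 4: r² - 6r + 45 = 0
Roots: r = 3 ± 6i (complex conjugates)
General solution: y = e^(3x)(C₁cos(6x) + C₂sin(6x))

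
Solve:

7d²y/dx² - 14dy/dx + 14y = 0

Characteristic equation: 7r² - 14r + 14 = 0
Divide by 7: r² - 2r + 2 = 0
Roots: r = 1 ± i (complex conjugates)
General solution: y = e^x(C₁cos(x) + C₂sin(x))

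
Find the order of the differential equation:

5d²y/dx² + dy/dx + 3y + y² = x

The order is 2 (highest derivative is of order 2).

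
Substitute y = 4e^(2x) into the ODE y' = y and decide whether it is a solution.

Verification:
y = 4e^(2x)
y' = 8e^(2x)
But y = 4e^(2x)
y' ≠ y — the derivative does not match

No, it is not a solution.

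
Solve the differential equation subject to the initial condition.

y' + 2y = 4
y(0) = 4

General solution: y = 2 + Ce^(-2x)
Applying y(0) = 4: C = 4 - 2 = 2
Particular solution: y = 2 + 2e^(-2x)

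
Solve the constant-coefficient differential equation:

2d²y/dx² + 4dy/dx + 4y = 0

Characteristic equation: 2r² + 4r + 4 = 0
Divide by 2: r² + 2r + 2 = 0
Roots: r = -1 ± i (complex conjugates)
General solution: y = e^(-x)(C₁cos(x) + C₂sin(x))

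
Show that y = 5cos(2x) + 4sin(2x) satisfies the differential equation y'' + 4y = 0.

Verification:
y'' = -20cos(2x) - 16sin(2x)
y'' + 4y = 0 ✓

Yes, it is a solution.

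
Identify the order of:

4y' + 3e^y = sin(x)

The order is 1 (highest derivative is of order 1).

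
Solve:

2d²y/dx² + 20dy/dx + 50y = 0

Characteristic equation: 2r² + 20r + 50 = 0
Divide by 2: r² + 10r + 25 = 0
Factored: (r + 5)² = 0
Repeated root: r = -5
General solution: y = (C₁ + C₂x)e^(-5x)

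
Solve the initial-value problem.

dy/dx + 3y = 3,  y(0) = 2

General solution: y = 1 + Ce^(-3x)
Applying y(0) = 2: C = 2 - 1 = 1
Particular solution: y = 1 + e^(-3x)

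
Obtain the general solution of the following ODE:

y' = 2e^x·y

Separating variables and integrating:
ln|y| = 2e^x + C

General solution: y = Ce^(2e^x)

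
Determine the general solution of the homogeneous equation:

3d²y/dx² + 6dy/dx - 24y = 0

Characteristic equation: 3r² + 6r - 24 = 0
Divide by 3: r² + 2r - 8 = 0
Roots: r = 2, -4 (distinct real)
General solution: y = C₁e^(2x) + C₂e^(-4x)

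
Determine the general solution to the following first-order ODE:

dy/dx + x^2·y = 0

Using integrating factor method:

General solution: y = Ce^(-x^3/3)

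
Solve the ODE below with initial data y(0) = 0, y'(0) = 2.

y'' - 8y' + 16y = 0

General solution: y = (C₁ + C₂x)e^(4x)
Repeated root r = 4
Applying ICs: C₁ = 0, C₂ = 2
Particular solution: y = 2xe^(4x)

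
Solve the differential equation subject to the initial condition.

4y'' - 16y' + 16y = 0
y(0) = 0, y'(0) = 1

General solution: y = (C₁ + C₂x)e^(2x)
Repeated root r = 2
Applying ICs: C₁ = 0, C₂ = 1
Particular solution: y = xe^(2x)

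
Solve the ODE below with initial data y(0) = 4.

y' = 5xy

General solution: y = Ce^(5x²/2)
Applying IC y(0) = 4:
Particular solution: y = 4e^(5x²/2)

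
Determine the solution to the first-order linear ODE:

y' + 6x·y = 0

Using integrating factor method:

General solution: y = Ce^(-3x^2)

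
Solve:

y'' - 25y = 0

Characteristic equation: r² - 25 = 0
Roots: r = 5, -5 (distinct real)
General solution: y = C₁e^(5x) + C₂e^(-5x)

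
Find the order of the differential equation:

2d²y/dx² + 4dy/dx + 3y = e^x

The order is 2 (highest derivative is of order 2).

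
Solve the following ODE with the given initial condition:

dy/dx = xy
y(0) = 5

General solution: y = Ce^(x²/2)
Applying IC y(0) = 5:
Particular solution: y = 5e^(x²/2)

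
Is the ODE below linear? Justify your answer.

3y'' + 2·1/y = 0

No. Nonlinear (1/y term)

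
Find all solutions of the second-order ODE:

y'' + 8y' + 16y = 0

Characteristic equation: r² + 8r + 16 = 0
Factored: (r + 4)² = 0
Repeated root: r = -4
General solution: y = (C₁ + C₂x)e^(-4x)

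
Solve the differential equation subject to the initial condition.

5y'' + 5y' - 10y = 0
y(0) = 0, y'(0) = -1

General solution: y = C₁e^x + C₂e^(-2x)
Applying ICs: C₁ = -1/3, C₂ = 1/3
Particular solution: y = -(1/3)e^x + (1/3)e^(-2x)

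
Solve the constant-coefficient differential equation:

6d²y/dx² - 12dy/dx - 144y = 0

Characteristic equation: 6r² - 12r - 144 = 0
Divide by 6: r² - 2r - 24 = 0
Roots: r = 6, -4 (distinct real)
General solution: y = C₁e^(6x) + C₂e^(-4x)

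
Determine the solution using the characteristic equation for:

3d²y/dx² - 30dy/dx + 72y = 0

Characteristic equation: 3r² - 30r + 72 = 0
Divide by 3: r² - 10r + 24 = 0
Roots: r = 6, 4 (distinct real)
General solution: y = C₁e^(6x) + C₂e^(4x)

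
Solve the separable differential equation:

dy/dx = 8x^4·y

Separating variables and integrating:
ln|y| = 8x^5/5 + C

General solution: y = Ce^(8x^5/5)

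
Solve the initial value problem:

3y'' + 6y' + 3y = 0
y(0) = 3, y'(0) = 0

General solution: y = (C₁ + C₂x)e^(-x)
Repeated root r = -1
Applying ICs: C₁ = 3, C₂ = 3
Particular solution: y = (3 + 3x)e^(-x)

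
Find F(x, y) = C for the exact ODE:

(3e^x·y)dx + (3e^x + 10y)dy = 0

Verify exactness: ∂M/∂y = ∂N/∂x ✓
Find F(x,y) such that ∂F/∂x = M, ∂F/∂y = N
Solution: 3e^x·y + 5y² = C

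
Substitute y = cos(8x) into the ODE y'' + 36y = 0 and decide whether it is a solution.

Verification:
y'' = -64cos(8x)
y'' + 36y ≠ 0 (frequency mismatch: got 64 instead of 36)

No, it is not a solution.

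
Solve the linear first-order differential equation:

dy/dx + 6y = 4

Using integrating factor method:

General solution: y = 2/3 + Ce^(-6x)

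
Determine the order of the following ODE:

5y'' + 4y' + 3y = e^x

The order is 2 (highest derivative is of order 2).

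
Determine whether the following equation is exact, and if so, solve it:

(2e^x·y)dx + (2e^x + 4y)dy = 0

Verify exactness: ∂M/∂y = ∂N/∂x ✓
Find F(x,y) such that ∂F/∂x = M, ∂F/∂y = N
Solution: 2e^x·y + 2y² = C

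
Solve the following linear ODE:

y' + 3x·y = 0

Using integrating factor method:

General solution: y = Ce^(-3x^2/2)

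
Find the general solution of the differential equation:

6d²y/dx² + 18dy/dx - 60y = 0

Characteristic equation: 6r² + 18r - 60 = 0
Divide by 6: r² + 3r - 10 = 0
Roots: r = 2, -5 (distinct real)
General solution: y = C₁e^(2x) + C₂e^(-5x)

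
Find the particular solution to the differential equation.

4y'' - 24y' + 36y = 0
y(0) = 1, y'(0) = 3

General solution: y = (C₁ + C₂x)e^(3x)
Repeated root r = 3
Applying ICs: C₁ = 1, C₂ = 0
Particular solution: y = e^(3x)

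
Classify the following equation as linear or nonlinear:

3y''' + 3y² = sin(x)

Nonlinear (y² term)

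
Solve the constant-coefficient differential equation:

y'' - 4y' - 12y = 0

Characteristic equation: r² - 4r - 12 = 0
Roots: r = 6, -2 (distinct real)
General solution: y = C₁e^(6x) + C₂e^(-2x)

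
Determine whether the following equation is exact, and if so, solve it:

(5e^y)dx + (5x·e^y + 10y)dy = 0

Verify exactness: ∂M/∂y = ∂N/∂x ✓
Find F(x,y) such that ∂F/∂x = M, ∂F/∂y = N
Solution: 5x·e^y + 5y² = C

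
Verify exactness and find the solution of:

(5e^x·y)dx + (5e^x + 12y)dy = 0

Verify exactness: ∂M/∂y = ∂N/∂x ✓
Find F(x,y) such that ∂F/∂x = M, ∂F/∂y = N
Solution: 5e^x·y + 6y² = C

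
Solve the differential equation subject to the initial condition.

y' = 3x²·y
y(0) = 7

General solution: y = Ce^(x³)
Applying IC y(0) = 7:
Particular solution: y = 7e^(x³)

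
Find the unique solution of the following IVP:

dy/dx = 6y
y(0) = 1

General solution: y = Ce^(6x)
Applying IC y(0) = 1:
Particular solution: y = e^(6x)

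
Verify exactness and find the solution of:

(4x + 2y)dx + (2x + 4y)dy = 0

Verify exactness: ∂M/∂y = ∂N/∂x ✓
Find F(x,y) such that ∂F/∂x = M, ∂F/∂y = N
Solution: 2x² + 2xy + 2y² = C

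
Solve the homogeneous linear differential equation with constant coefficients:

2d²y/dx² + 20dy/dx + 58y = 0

Characteristic equation: 2r² + 20r + 58 = 0
Divide by 2: r² + 10r + 29 = 0
Roots: r = -5 ± 2i (complex conjugates)
General solution: y = e^(-5x)(C₁cos(2x) + C₂sin(2x))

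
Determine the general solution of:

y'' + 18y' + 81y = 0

Characteristic equation: r² + 18r + 81 = 0
Factored: (r + 9)² = 0
Repeated root: r = -9
General solution: y = (C₁ + C₂x)e^(-9x)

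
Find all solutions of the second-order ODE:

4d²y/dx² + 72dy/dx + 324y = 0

Characteristic equation: 4r² + 72r + 324 = 0
Divide by 4: r² + 18r + 81 = 0
Factored: (r + 9)² = 0
Repeated root: r = -9
General solution: y = (C₁ + C₂x)e^(-9x)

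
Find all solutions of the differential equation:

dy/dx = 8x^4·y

Separating variables and integrating:
ln|y| = 8x^5/5 + C

General solution: y = Ce^(8x^5/5)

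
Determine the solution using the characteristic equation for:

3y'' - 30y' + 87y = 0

Characteristic equation: 3r² - 30r + 87 = 0
Divide by 3: r² - 10r + 29 = 0
Roots: r = 5 ± 2i (complex conjugates)
General solution: y = e^(5x)(C₁cos(2x) + C₂sin(2x))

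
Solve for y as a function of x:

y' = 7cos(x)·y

Separating variables and integrating:
ln|y| = 7sin(x) + C

General solution: y = Ce^(7sin(x))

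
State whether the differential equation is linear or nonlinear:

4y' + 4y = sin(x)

Linear (y and its derivatives appear to the first power only, no products of y terms)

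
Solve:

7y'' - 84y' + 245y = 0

Characteristic equation: 7r² - 84r + 245 = 0
Divide by 7: r² - 12r + 35 = 0
Roots: r = 7, 5 (distinct real)
General solution: y = C₁e^(7x) + C₂e^(5x)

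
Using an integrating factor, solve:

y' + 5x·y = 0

Using integrating factor method:

General solution: y = Ce^(-5x^2/2)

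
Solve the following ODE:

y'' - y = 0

Characteristic equation: r² - 1 = 0
Roots: r = 1, -1 (distinct real)
General solution: y = C₁e^x + C₂e^(-x)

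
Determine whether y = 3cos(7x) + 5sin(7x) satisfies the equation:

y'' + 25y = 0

Verification:
y'' = -147cos(7x) - 245sin(7x)
y'' + 25y ≠ 0 (frequency mismatch: got 49 instead of 25)

No, it is not a solution.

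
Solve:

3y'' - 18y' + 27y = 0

Characteristic equation: 3r² - 18r + 27 = 0
Divide by 3: r² - 6r + 9 = 0
Factored: (r - 3)² = 0
Repeated root: r = 3
General solution: y = (C₁ + C₂x)e^(3x)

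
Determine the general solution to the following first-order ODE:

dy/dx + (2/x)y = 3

Using integrating factor method:

General solution: y = x + Cx^(-2)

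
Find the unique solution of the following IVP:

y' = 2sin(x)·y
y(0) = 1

General solution: y = Ce^(-2cos(x))
Applying IC y(0) = 1:
Particular solution: y = e^(2(1-cos(x)))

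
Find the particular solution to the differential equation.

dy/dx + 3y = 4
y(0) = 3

General solution: y = 4/3 + Ce^(-3x)
Applying y(0) = 3: C = 3 - 4/3 = 5/3
Particular solution: y = 4/3 + (5/3)e^(-3x)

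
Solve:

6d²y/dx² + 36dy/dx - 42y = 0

Characteristic equation: 6r² + 36r - 42 = 0
Divide by 6: r² + 6r - 7 = 0
Roots: r = 1, -7 (distinct real)
General solution: y = C₁e^x + C₂e^(-7x)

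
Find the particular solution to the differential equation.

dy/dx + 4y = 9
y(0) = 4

General solution: y = 9/4 + Ce^(-4x)
Applying y(0) = 4: C = 4 - 9/4 = 7/4
Particular solution: y = 9/4 + (7/4)e^(-4x)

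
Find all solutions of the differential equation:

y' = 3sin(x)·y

Separating variables and integrating:
ln|y| = -3cos(x) + C

General solution: y = Ce^(-3cos(x))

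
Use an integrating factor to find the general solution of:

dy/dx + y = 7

Using integrating factor method:

General solution: y = 7 + Ce^(-x)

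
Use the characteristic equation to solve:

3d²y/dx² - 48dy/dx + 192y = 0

Characteristic equation: 3r² - 48r + 192 = 0
Divide by 3: r² - 16r + 64 = 0
Factored: (r - 8)² = 0
Repeated root: r = 8
General solution: y = (C₁ + C₂x)e^(8x)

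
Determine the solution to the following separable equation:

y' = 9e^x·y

Separating variables and integrating:
ln|y| = 9e^x + C

General solution: y = Ce^(9e^x)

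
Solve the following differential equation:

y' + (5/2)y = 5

Using integrating factor method:

General solution: y = 2 + Ce^(-5x/2)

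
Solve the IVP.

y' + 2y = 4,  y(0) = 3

General solution: y = 2 + Ce^(-2x)
Applying y(0) = 3: C = 3 - 2 = 1
Particular solution: y = 2 + e^(-2x)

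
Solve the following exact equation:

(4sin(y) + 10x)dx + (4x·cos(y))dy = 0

Verify exactness: ∂M/∂y = ∂N/∂x ✓
Find F(x,y) such that ∂F/∂x = M, ∂F/∂y = N
Solution: 4x·sin(y) + 5x² = C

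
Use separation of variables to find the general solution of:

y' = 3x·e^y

Separating variables and integrating:
-e^(-y) = 3x²/2 + C

General solution: y = -ln(C - 3x²/2)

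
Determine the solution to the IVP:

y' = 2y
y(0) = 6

General solution: y = Ce^(2x)
Applying IC y(0) = 6:
Particular solution: y = 6e^(2x)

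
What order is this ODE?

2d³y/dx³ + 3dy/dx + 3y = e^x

The order is 3 (highest derivative is of order 3).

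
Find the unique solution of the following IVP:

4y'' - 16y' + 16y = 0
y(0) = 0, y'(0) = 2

General solution: y = (C₁ + C₂x)e^(2x)
Repeated root r = 2
Applying ICs: C₁ = 0, C₂ = 2
Particular solution: y = 2xe^(2x)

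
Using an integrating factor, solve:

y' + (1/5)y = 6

Using integrating factor method:

General solution: y = 30 + Ce^(-x/5)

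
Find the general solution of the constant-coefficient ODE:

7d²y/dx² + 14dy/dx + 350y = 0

Characteristic equation: 7r² + 14r + 350 = 0
Divide by 7: r² + 2r + 50 = 0
Roots: r = -1 ± 7i (complex conjugates)
General solution: y = e^(-x)(C₁cos(7x) + C₂sin(7x))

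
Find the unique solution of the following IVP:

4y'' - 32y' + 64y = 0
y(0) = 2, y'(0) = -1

General solution: y = (C₁ + C₂x)e^(4x)
Repeated root r = 4
Applying ICs: C₁ = 2, C₂ = -9
Particular solution: y = (2 - 9x)e^(4x)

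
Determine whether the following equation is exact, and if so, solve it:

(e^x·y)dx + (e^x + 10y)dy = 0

Verify exactness: ∂M/∂y = ∂N/∂x ✓
Find F(x,y) such that ∂F/∂x = M, ∂F/∂y = N
Solution: e^x·y + 5y² = C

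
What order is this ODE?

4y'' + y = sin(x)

The order is 2 (highest derivative is of order 2).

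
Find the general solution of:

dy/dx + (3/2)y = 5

Using integrating factor method:

General solution: y = 10/3 + Ce^(-3x/2)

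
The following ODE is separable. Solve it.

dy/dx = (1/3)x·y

Separating variables and integrating:
ln|y| = x^2/6 + C

General solution: y = Ce^(x^2/6)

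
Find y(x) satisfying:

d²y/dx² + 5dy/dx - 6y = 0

Characteristic equation: r² + 5r - 6 = 0
Roots: r = 1, -6 (distinct real)
General solution: y = C₁e^x + C₂e^(-6x)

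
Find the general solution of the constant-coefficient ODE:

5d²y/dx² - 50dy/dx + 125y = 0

Characteristic equation: 5r² - 50r + 125 = 0
Divide by 5: r² - 10r + 25 = 0
Factored: (r - 5)² = 0
Repeated root: r = 5
General solution: y = (C₁ + C₂x)e^(5x)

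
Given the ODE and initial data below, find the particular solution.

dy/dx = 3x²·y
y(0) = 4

General solution: y = Ce^(x³)
Applying IC y(0) = 4:
Particular solution: y = 4e^(x³)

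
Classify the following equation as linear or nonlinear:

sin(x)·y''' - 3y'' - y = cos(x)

Linear (y and its derivatives appear to the first power only, no products of y terms)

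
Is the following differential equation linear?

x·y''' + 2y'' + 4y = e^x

Yes. Linear (y and its derivatives appear to the first power only, no products of y terms)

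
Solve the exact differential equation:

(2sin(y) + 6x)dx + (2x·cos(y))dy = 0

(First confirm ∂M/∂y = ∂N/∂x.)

Verify exactness: ∂M/∂y = ∂N/∂x ✓
Find F(x,y) such that ∂F/∂x = M, ∂F/∂y = N
Solution: 2x·sin(y) + 3x² = C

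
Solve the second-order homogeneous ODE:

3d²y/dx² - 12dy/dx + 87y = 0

Characteristic equation: 3r² - 12r + 87 = 0
Divide by 3: r² - 4r + 29 = 0
Roots: r = 2 ± 5i (complex conjugates)
General solution: y = e^(2x)(C₁cos(5x) + C₂sin(5x))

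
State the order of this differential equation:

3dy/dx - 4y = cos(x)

The order is 1 (highest derivative is of order 1).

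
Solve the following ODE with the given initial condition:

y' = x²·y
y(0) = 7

General solution: y = Ce^(x³/3)
Applying IC y(0) = 7:
Particular solution: y = 7e^(x³/3)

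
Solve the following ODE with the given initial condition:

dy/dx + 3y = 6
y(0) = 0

General solution: y = 2 + Ce^(-3x)
Applying y(0) = 0: C = 0 - 2 = -2
Particular solution: y = 2 - 2e^(-3x)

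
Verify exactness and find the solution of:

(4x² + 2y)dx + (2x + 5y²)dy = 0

Verify exactness: ∂M/∂y = ∂N/∂x ✓
Find F(x,y) such that ∂F/∂x = M, ∂F/∂y = N
Solution: 4x³/3 + 2xy + 5y³/3 = C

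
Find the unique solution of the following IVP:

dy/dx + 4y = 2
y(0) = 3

General solution: y = 1/2 + Ce^(-4x)
Applying y(0) = 3: C = 3 - 1/2 = 5/2
Particular solution: y = 1/2 + (5/2)e^(-4x)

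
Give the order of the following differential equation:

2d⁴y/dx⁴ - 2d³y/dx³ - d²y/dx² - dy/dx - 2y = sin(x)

The order is 4 (highest derivative is of order 4).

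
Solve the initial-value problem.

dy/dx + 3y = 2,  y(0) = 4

General solution: y = 2/3 + Ce^(-3x)
Applying y(0) = 4: C = 4 - 2/3 = 10/3
Particular solution: y = 2/3 + (10/3)e^(-3x)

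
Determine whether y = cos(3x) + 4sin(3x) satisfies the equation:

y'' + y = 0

Verification:
y'' = -9cos(3x) - 36sin(3x)
y'' + y ≠ 0 (frequency mismatch: got 9 instead of 1)

No, it is not a solution.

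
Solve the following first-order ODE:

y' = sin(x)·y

Separating variables and integrating:
ln|y| = -cos(x) + C

General solution: y = Ce^(-cos(x))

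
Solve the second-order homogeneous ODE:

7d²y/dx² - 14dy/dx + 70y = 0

Characteristic equation: 7r² - 14r + 70 = 0
Divide by 7: r² - 2r + 10 = 0
Roots: r = 1 ± 3i (complex conjugates)
General solution: y = e^x(C₁cos(3x) + C₂sin(3x))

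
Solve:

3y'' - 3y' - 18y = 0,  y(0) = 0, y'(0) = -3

General solution: y = C₁e^(3x) + C₂e^(-2x)
Applying ICs: C₁ = -3/5, C₂ = 3/5
Particular solution: y = -(3/5)e^(3x) + (3/5)e^(-2x)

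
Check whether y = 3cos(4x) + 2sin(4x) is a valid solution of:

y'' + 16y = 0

Verification:
y'' = -48cos(4x) - 32sin(4x)
y'' + 16y = 0 ✓

Yes, it is a solution.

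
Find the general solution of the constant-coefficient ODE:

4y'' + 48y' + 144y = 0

Characteristic equation: 4r² + 48r + 144 = 0
Divide by 4: r² + 12r + 36 = 0
Factored: (r + 6)² = 0
Repeated root: r = -6
General solution: y = (C₁ + C₂x)e^(-6x)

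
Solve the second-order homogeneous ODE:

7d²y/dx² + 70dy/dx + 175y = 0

Characteristic equation: 7r² + 70r + 175 = 0
Divide by 7: r² + 10r + 25 = 0
Factored: (r + 5)² = 0
Repeated root: r = -5
General solution: y = (C₁ + C₂x)e^(-5x)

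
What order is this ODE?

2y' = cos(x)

The order is 1 (highest derivative is of order 1).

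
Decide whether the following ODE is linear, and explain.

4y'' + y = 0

Linear (y and its derivatives appear to the first power only, no products of y terms)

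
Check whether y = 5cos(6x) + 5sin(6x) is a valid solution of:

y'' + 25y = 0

Verification:
y'' = -180cos(6x) - 180sin(6x)
y'' + 25y ≠ 0 (frequency mismatch: got 36 instead of 25)

No, it is not a solution.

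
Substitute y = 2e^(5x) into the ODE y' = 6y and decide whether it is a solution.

Verification:
y = 2e^(5x)
y' = 10e^(5x)
But 6y = 12e^(5x)
y' ≠ 6y — the derivative does not match

No, it is not a solution.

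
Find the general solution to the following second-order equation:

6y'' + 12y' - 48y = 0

Characteristic equation: 6r² + 12r - 48 = 0
Divide by 6: r² + 2r - 8 = 0
Roots: r = 2, -4 (distinct real)
General solution: y = C₁e^(2x) + C₂e^(-4x)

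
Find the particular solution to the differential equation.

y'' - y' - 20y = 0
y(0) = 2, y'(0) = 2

General solution: y = C₁e^(5x) + C₂e^(-4x)
Applying ICs: C₁ = 10/9, C₂ = 8/9
Particular solution: y = (10/9)e^(5x) + (8/9)e^(-4x)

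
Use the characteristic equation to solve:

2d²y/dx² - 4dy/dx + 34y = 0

Characteristic equation: 2r² - 4r + 34 = 0
Divide by 2: r² - 2r + 17 = 0
Roots: r = 1 ± 4i (complex conjugates)
General solution: y = e^x(C₁cos(4x) + C₂sin(4x))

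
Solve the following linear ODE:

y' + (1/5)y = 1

Using integrating factor method:

General solution: y = 5 + Ce^(-x/5)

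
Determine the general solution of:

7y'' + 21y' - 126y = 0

Characteristic equation: 7r² + 21r - 126 = 0
Divide by 7: r² + 3r - 18 = 0
Roots: r = 3, -6 (distinct real)
General solution: y = C₁e^(3x) + C₂e^(-6x)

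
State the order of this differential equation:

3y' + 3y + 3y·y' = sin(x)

The order is 1 (highest derivative is of order 1).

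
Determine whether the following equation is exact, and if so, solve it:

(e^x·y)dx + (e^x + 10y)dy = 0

Verify exactness: ∂M/∂y = ∂N/∂x ✓
Find F(x,y) such that ∂F/∂x = M, ∂F/∂y = N
Solution: e^x·y + 5y² = C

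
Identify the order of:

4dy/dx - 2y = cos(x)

The order is 1 (highest derivative is of order 1).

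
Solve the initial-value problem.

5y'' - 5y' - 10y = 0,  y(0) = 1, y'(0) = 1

General solution: y = C₁e^(2x) + C₂e^(-x)
Applying ICs: C₁ = 2/3, C₂ = 1/3
Particular solution: y = (2/3)e^(2x) + (1/3)e^(-x)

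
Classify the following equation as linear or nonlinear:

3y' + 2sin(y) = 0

Nonlinear (sin(y) is nonlinear in y)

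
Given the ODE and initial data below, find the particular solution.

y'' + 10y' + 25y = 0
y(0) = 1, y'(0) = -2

General solution: y = (C₁ + C₂x)e^(-5x)
Repeated root r = -5
Applying ICs: C₁ = 1, C₂ = 3
Particular solution: y = (1 + 3x)e^(-5x)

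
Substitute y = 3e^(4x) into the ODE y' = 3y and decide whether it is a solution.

Verification:
y = 3e^(4x)
y' = 12e^(4x)
But 3y = 9e^(4x)
y' ≠ 3y — the derivative does not match

No, it is not a solution.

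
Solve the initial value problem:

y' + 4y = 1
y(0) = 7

General solution: y = 1/4 + Ce^(-4x)
Applying y(0) = 7: C = 7 - 1/4 = 27/4
Particular solution: y = 1/4 + (27/4)e^(-4x)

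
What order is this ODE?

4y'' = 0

The order is 2 (highest derivative is of order 2).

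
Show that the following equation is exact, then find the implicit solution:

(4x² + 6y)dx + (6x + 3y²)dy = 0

Verify exactness: ∂M/∂y = ∂N/∂x ✓
Find F(x,y) such that ∂F/∂x = M, ∂F/∂y = N
Solution: 4x³/3 + 6xy + y³ = C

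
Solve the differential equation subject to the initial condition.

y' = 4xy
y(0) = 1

General solution: y = Ce^(2x²)
Applying IC y(0) = 1:
Particular solution: y = e^(2x²)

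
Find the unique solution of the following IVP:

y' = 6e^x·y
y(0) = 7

General solution: y = Ce^(6e^x)
Applying IC y(0) = 7:
Particular solution: y = 7e^(6(e^x - 1))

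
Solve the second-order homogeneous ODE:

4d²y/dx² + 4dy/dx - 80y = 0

Characteristic equation: 4r² + 4r - 80 = 0
Divide by 4: r² + r - 20 = 0
Roots: r = 4, -5 (distinct real)
General solution: y = C₁e^(4x) + C₂e^(-5x)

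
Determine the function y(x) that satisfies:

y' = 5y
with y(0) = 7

General solution: y = Ce^(5x)
Applying IC y(0) = 7:
Particular solution: y = 7e^(5x)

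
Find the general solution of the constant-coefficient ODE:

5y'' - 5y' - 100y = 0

Characteristic equation: 5r² - 5r - 100 = 0
Divide by 5: r² - r - 20 = 0
Roots: r = 5, -4 (distinct real)
General solution: y = C₁e^(5x) + C₂e^(-4x)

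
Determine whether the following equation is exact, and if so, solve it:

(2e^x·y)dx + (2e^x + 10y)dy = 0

Verify exactness: ∂M/∂y = ∂N/∂x ✓
Find F(x,y) such that ∂F/∂x = M, ∂F/∂y = N
Solution: 2e^x·y + 5y² = C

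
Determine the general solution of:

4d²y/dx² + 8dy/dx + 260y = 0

Characteristic equation: 4r² + 8r + 260 = 0
Divide by 4: r² + 2r + 65 = 0
Roots: r = -1 ± 8i (complex conjugates)
General solution: y = e^(-x)(C₁cos(8x) + C₂sin(8x))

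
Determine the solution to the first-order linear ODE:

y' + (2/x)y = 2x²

Using integrating factor method:

General solution: y = (2/5)x^3 + Cx^(-2)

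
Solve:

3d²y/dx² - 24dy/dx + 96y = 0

Characteristic equation: 3r² - 24r + 96 = 0
Divide by 3: r² - 8r + 32 = 0
Roots: r = 4 ± 4i (complex conjugates)
General solution: y = e^(4x)(C₁cos(4x) + C₂sin(4x))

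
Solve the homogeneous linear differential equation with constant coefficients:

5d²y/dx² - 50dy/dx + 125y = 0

Characteristic equation: 5r² - 50r + 125 = 0
Divide by 5: r² - 10r + 25 = 0
Factored: (r - 5)² = 0
Repeated root: r = 5
General solution: y = (C₁ + C₂x)e^(5x)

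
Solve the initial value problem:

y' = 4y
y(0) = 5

General solution: y = Ce^(4x)
Applying IC y(0) = 5:
Particular solution: y = 5e^(4x)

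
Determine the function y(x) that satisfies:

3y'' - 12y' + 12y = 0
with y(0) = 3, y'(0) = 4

General solution: y = (C₁ + C₂x)e^(2x)
Repeated root r = 2
Applying ICs: C₁ = 3, C₂ = -2
Particular solution: y = (3 - 2x)e^(2x)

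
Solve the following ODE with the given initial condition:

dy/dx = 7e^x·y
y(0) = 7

General solution: y = Ce^(7e^x)
Applying IC y(0) = 7:
Particular solution: y = 7e^(7(e^x - 1))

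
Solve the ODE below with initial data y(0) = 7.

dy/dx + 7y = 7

General solution: y = 1 + Ce^(-7x)
Applying y(0) = 7: C = 7 - 1 = 6
Particular solution: y = 1 + 6e^(-7x)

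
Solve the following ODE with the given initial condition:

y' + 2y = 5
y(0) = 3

General solution: y = 5/2 + Ce^(-2x)
Applying y(0) = 3: C = 3 - 5/2 = 1/2
Particular solution: y = 5/2 + (1/2)e^(-2x)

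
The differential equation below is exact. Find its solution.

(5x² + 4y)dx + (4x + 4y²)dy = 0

Verify exactness: ∂M/∂y = ∂N/∂x ✓
Find F(x,y) such that ∂F/∂x = M, ∂F/∂y = N
Solution: 5x³/3 + 4xy + 4y³/3 = C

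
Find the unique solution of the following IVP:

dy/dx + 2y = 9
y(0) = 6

General solution: y = 9/2 + Ce^(-2x)
Applying y(0) = 6: C = 6 - 9/2 = 3/2
Particular solution: y = 9/2 + (3/2)e^(-2x)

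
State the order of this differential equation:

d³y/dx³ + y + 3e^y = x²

The order is 3 (highest derivative is of order 3).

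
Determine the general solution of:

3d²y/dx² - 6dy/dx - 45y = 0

Characteristic equation: 3r² - 6r - 45 = 0
Divide by 3: r² - 2r - 15 = 0
Roots: r = 5, -3 (distinct real)
General solution: y = C₁e^(5x) + C₂e^(-3x)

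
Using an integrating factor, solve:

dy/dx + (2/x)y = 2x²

Using integrating factor method:

General solution: y = (2/5)x^3 + Cx^(-2)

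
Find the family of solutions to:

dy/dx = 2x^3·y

Separating variables and integrating:
ln|y| = x^4/2 + C

General solution: y = Ce^(x^4/2)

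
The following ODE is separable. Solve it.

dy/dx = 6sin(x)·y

Separating variables and integrating:
ln|y| = -6cos(x) + C

General solution: y = Ce^(-6cos(x))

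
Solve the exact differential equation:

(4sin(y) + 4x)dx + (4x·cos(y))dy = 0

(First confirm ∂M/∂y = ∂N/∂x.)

Verify exactness: ∂M/∂y = ∂N/∂x ✓
Find F(x,y) such that ∂F/∂x = M, ∂F/∂y = N
Solution: 4x·sin(y) + 2x² = C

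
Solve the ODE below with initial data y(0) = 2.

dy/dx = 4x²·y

General solution: y = Ce^(4x³/3)
Applying IC y(0) = 2:
Particular solution: y = 2e^(4x³/3)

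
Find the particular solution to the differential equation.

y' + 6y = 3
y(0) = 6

General solution: y = 1/2 + Ce^(-6x)
Applying y(0) = 6: C = 6 - 1/2 = 11/2
Particular solution: y = 1/2 + (11/2)e^(-6x)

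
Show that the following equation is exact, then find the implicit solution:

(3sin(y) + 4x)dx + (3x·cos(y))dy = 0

Verify exactness: ∂M/∂y = ∂N/∂x ✓
Find F(x,y) such that ∂F/∂x = M, ∂F/∂y = N
Solution: 3x·sin(y) + 2x² = C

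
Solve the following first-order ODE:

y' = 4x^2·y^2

Separating variables and integrating:
-1/y = 4x^3/3 + C

General solution: y^-1 = (-4/3)x^3 + C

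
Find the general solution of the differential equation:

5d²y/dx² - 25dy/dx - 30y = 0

Characteristic equation: 5r² - 25r - 30 = 0
Divide by 5: r² - 5r - 6 = 0
Roots: r = 6, -1 (distinct real)
General solution: y = C₁e^(6x) + C₂e^(-x)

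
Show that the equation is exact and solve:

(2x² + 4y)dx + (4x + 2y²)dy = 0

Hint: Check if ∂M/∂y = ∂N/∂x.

Verify exactness: ∂M/∂y = ∂N/∂x ✓
Find F(x,y) such that ∂F/∂x = M, ∂F/∂y = N
Solution: 2x³/3 + 4xy + 2y³/3 = C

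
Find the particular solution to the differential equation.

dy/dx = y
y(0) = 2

General solution: y = Ce^x
Applying IC y(0) = 2:
Particular solution: y = 2e^x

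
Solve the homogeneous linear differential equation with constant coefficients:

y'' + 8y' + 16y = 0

Characteristic equation: r² + 8r + 16 = 0
Factored: (r + 4)² = 0
Repeated root: r = -4
General solution: y = (C₁ + C₂x)e^(-4x)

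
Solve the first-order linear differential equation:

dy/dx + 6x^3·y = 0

Using integrating factor method:

General solution: y = Ce^(-3x^4/2)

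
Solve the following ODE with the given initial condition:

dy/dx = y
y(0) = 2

General solution: y = Ce^x
Applying IC y(0) = 2:
Particular solution: y = 2e^x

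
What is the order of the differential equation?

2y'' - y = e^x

The order is 2 (highest derivative is of order 2).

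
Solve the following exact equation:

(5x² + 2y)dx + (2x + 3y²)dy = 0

Verify exactness: ∂M/∂y = ∂N/∂x ✓
Find F(x,y) such that ∂F/∂x = M, ∂F/∂y = N
Solution: 5x³/3 + 2xy + y³ = C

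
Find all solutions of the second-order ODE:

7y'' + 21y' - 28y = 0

Characteristic equation: 7r² + 21r - 28 = 0
Divide by 7: r² + 3r - 4 = 0
Roots: r = 1, -4 (distinct real)
General solution: y = C₁e^x + C₂e^(-4x)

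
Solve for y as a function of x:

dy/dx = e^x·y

Separating variables and integrating:
ln|y| = e^x + C

General solution: y = Ce^(e^x)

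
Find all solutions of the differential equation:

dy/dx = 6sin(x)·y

Separating variables and integrating:
ln|y| = -6cos(x) + C

General solution: y = Ce^(-6cos(x))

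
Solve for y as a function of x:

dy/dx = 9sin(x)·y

Separating variables and integrating:
ln|y| = -9cos(x) + C

General solution: y = Ce^(-9cos(x))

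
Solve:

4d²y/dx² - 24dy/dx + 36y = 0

Characteristic equation: 4r² - 24r + 36 = 0
Divide by 4: r² - 6r + 9 = 0
Factored: (r - 3)² = 0
Repeated root: r = 3
General solution: y = (C₁ + C₂x)e^(3x)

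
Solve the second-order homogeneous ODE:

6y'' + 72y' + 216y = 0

Characteristic equation: 6r² + 72r + 216 = 0
Divide by 6: r² + 12r + 36 = 0
Factored: (r + 6)² = 0
Repeated root: r = -6
General solution: y = (C₁ + C₂x)e^(-6x)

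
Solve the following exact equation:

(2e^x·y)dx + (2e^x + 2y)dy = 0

Verify exactness: ∂M/∂y = ∂N/∂x ✓
Find F(x,y) such that ∂F/∂x = M, ∂F/∂y = N
Solution: 2e^x·y + y² = C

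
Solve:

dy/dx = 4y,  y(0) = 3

General solution: y = Ce^(4x)
Applying IC y(0) = 3:
Particular solution: y = 3e^(4x)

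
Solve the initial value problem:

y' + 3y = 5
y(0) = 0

General solution: y = 5/3 + Ce^(-3x)
Applying y(0) = 0: C = 0 - 5/3 = -5/3
Particular solution: y = 5/3 - (5/3)e^(-3x)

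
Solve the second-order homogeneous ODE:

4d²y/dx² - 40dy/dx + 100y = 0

Characteristic equation: 4r² - 40r + 100 = 0
Divide by 4: r² - 10r + 25 = 0
Factored: (r - 5)² = 0
Repeated root: r = 5
General solution: y = (C₁ + C₂x)e^(5x)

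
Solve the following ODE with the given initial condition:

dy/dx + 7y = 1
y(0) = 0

General solution: y = 1/7 + Ce^(-7x)
Applying y(0) = 0: C = 0 - 1/7 = -1/7
Particular solution: y = 1/7 - (1/7)e^(-7x)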